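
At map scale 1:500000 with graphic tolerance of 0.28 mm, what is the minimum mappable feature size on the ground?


ground = 0.28 mm * 500000 / 1000 = 140.0 m

140.0 m


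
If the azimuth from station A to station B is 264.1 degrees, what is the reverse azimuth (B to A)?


back azimuth = (264.1 + 180) mod 360 = 84.1 degrees

84.1 degrees


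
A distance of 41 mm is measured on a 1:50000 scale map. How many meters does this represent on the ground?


ground = 41 mm * 50000 / 1000 = 2050.0 m

2050.0 m


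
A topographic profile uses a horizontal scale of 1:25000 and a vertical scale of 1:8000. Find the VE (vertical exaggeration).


VE = horizontal_scale / vertical_scale = 25000 / 8000 = 3.125 ≈ 3.1

3.1x


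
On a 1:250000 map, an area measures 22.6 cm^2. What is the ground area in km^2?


ground_area = 22.6 * (250000/100)^2 = 141250000.0 m^2 = 141.25 km^2

141.25 km^2


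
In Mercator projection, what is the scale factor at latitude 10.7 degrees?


SF = 1 / cos(10.7) = 1 / 0.982613 = 1.018

1.018


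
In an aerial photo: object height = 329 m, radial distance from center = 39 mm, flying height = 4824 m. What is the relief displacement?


d = h * r / H = 329 * 39 / 4824 = 2.66 mm

2.66 mm


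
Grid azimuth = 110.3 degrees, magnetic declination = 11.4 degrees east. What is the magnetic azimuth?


magnetic azimuth = grid azimuth - declination (east +ve)
mag_az = 110.3 - 11.4 = 98.9 degrees

98.9 degrees


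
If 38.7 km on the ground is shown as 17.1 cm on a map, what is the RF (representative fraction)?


ground = 38.7 km = 3870000 cm; RF denominator = ground / map = 3870000 / 17.1 ≈ 226316; RF = 1:226316

1:226316


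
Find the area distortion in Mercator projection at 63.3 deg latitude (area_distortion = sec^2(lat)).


area_distortion = 1/cos^2(63.3) = 4.953

4.953


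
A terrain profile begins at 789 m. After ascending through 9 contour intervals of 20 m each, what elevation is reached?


elevation = 789 + 9 * 20 = 969 m

969 m


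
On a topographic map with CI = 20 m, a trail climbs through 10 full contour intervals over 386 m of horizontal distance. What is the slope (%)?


elevation change = 10 * 20 = 200 m
slope = 200 / 386 * 100 = 51.8%

51.8%


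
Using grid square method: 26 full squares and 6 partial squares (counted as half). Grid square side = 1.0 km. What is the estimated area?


effective squares = 26 + 6 * 0.5 = 29.0
area = 29.0 * 1.0 = 29.0 km^2

29.0 km^2


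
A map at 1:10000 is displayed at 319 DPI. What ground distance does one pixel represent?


pixel_cm = 2.54 / 319 ≈ 0.007962 cm
ground = pixel_cm * 10000 / 100 = 2.54 * 10000 / (319 * 100) = 25400 / 31900 ≈ 0.8 m

0.8 m


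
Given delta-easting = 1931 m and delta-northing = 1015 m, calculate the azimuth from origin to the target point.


az = atan2(1931, 1015) = 62.3 deg
adjusted to 0-360: 62.3 degrees

62.3 degrees


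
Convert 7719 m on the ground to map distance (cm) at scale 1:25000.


map_cm = 7719 * 100 / 25000 = 30.876 cm ≈ 30.88 cm

30.88 cm


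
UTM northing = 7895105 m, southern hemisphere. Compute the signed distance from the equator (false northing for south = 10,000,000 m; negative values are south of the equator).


For southern: actual = 7895105 - 10000000 = -2104895 m

-2104895 m


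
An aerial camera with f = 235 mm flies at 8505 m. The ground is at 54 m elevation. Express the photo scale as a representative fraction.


scale = f / (H - h) = 235 mm / 8451 m = 235 / 8451000 = 1:35962

1:35962


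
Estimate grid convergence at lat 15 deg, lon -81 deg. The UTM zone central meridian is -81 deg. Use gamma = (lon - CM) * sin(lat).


gamma = (-81 - -81) * sin(15) = 0 * 0.258819 = 0.0 degrees

0.0 degrees


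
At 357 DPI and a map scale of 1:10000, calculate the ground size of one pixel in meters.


pixel_cm = 2.54 / 357 ≈ 0.007115 cm
ground = pixel_cm * 10000 / 100 = 2.54 * 10000 / (357 * 100) = 25400 / 35700 ≈ 0.71 m

0.71 m


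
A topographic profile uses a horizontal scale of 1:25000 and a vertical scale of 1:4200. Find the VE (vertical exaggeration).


VE = horizontal_scale / vertical_scale = 25000 / 4200 ≈ 6.0

6.0x


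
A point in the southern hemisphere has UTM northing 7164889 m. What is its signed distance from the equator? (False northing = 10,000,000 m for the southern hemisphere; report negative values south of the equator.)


For southern: actual = 7164889 - 10000000 = -2835111 m

-2835111 m


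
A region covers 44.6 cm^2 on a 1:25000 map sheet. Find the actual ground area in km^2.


ground_area = 44.6 * (25000/100)^2 = 2787500.0 m^2 = 2.7875 km^2 ≈ 2.788 km^2

2.788 km^2


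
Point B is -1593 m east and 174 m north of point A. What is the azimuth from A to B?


az = atan2(-1593, 174) = -83.8 deg
adjusted to 0-360: 276.2 degrees

276.2 degrees


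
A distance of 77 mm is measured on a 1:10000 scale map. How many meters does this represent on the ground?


ground = 77 mm * 10000 / 1000 = 770.0 m

770.0 m


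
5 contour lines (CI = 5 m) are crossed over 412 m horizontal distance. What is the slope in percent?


elevation change = 5 * 5 = 25 m
slope = 25 / 412 * 100 = 6.1%

6.1%


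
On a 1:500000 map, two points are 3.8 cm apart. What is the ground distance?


ground = 3.8 cm * 500000 / 100 = 19000.0 m = 19.0 km

19.0 km


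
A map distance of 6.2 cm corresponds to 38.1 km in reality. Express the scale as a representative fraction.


ground = 38.1 km = 3810000 cm; RF denominator = ground / map = 3810000 / 6.2 ≈ 614516; RF = 1:614516

1:614516


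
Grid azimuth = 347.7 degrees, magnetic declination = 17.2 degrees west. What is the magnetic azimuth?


magnetic azimuth = grid azimuth - declination (east +ve)
mag_az = 347.7 - -17.2 = 4.9 degrees

4.9 degrees


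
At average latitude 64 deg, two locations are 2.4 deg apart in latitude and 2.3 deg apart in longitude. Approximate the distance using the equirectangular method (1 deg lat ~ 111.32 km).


dlat_km = 2.4 * 111.32 = 267.168
dlon_km = 2.3 * 111.32 * cos(64) ≈ 112.239
dist = sqrt(267.168^2 + 112.239^2) ≈ 289.8 km

289.8 km


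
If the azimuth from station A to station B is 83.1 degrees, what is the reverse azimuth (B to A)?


back azimuth = (83.1 + 180) mod 360 = 263.1 degrees

263.1 degrees


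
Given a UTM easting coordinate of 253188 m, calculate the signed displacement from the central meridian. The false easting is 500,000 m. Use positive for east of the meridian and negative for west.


displacement = 253188 - 500000 = -246812 m

-246812 m


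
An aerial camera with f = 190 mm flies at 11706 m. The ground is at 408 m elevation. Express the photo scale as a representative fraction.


scale = f / (H - h) = 190 mm / 11298 m = 190 / 11298000 = 1:59463

1:59463


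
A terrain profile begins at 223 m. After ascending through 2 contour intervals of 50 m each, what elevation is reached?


elevation = 223 + 2 * 50 = 323 m

323 m


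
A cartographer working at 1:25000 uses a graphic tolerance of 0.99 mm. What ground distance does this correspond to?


ground = 0.99 mm * 25000 / 1000 = 24.75 m

24.75 m


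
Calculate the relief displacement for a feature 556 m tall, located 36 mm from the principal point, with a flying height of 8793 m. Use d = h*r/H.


d = h * r / H = 556 * 36 / 8793 = 2.28 mm

2.28 mm


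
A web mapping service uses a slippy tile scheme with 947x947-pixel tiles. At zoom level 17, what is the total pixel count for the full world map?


tiles per axis = 2^17 = 131072
total tiles = 131072^2 = 17179869184
pixels per axis = 131072 * 947 = 124125184
total pixels = 124125184^2 = 15407061303033856

15407061303033856 pixels


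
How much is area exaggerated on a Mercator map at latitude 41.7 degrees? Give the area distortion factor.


area_distortion = 1/cos^2(41.7) = 1.794

1.794


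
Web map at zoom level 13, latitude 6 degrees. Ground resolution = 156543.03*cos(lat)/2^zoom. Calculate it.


res = 156543.03 * cos(6) / 2^13 = 156543.03 * 0.9945219 / 8192 = 19.0 m/pixel

19.0 m/pixel


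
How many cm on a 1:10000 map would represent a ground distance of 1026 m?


map_cm = 1026 * 100 / 10000 = 10.26 cm

10.26 cm


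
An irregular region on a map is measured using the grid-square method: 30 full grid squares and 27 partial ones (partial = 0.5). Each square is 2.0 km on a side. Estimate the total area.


effective squares = 30 + 27 * 0.5 = 43.5
area = 43.5 * 4.0 = 174.0 km^2

174.0 km^2


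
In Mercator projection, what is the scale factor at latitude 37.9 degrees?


SF = 1 / cos(37.9) = 1 / 0.789084 = 1.267

1.267


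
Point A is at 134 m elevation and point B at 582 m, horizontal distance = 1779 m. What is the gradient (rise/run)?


gradient = (582 - 134) / 1779 = 448 / 1779 = 0.2518

0.2518


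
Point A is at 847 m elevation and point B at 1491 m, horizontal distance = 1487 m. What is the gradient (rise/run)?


gradient = (1491 - 847) / 1487 = 644 / 1487 = 0.4331

0.4331


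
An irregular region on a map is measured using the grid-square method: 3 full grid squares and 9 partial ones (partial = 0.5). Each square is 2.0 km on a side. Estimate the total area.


effective squares = 3 + 9 * 0.5 = 7.5
area = 7.5 * 4.0 = 30.0 km^2

30.0 km^2


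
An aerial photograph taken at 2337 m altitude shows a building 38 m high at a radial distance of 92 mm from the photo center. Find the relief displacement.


d = h * r / H = 38 * 92 / 2337 = 1.5 mm

1.5 mm


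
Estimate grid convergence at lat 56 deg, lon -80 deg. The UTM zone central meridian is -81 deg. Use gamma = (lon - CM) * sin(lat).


gamma = (-80 - -81) * sin(56) = 1 * 0.829038 = 0.829 degrees

0.829 degrees


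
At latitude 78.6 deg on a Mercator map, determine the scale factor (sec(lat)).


SF = 1 / cos(78.6) = 1 / 0.197657 = 5.059

5.059


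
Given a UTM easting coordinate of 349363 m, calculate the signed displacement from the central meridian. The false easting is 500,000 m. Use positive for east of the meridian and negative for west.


displacement = 349363 - 500000 = -150637 m

-150637 m


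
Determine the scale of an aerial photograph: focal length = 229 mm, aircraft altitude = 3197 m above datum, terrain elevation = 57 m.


scale = f / (H - h) = 229 mm / 3140 m = 229 / 3140000 = 1:13712

1:13712


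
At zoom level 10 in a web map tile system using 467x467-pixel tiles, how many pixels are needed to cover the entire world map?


tiles per axis = 2^10 = 1024
total tiles = 1024^2 = 1048576
pixels per axis = 1024 * 467 = 478208
total pixels = 478208^2 = 228682891264

228682891264 pixels


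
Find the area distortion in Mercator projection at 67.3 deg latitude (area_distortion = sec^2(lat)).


area_distortion = 1/cos^2(67.3) = 6.715

6.715


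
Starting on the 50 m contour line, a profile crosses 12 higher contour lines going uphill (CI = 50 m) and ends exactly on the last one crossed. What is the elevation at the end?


elevation = 50 + 12 * 50 = 650 m

650 m


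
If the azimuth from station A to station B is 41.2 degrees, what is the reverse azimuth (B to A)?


back azimuth = (41.2 + 180) mod 360 = 221.2 degrees

221.2 degrees


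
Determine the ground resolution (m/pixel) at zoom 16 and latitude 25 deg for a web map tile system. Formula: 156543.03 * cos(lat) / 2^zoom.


res = 156543.03 * cos(25) / 2^16 = 156543.03 * 0.90630779 / 65536 = 2.16 m/pixel

2.16 m/pixel


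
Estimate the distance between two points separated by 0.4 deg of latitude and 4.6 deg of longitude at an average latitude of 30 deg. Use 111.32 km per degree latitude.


dlat_km = 0.4 * 111.32 = 44.528
dlon_km = 4.6 * 111.32 * cos(30) ≈ 443.467
dist = sqrt(44.528^2 + 443.467^2) ≈ 445.7 km

445.7 km


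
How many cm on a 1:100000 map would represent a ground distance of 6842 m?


map_cm = 6842 * 100 / 100000 = 6.842 cm ≈ 6.84 cm

6.84 cm


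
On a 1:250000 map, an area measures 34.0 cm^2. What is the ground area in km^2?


ground_area = 34.0 * (250000/100)^2 = 212500000.0 m^2 = 212.5 km^2

212.5 km^2


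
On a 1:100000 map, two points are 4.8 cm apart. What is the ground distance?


ground = 4.8 cm * 100000 / 100 = 4800.0 m = 4.8 km

4.8 km


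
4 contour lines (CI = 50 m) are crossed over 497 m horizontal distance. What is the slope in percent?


elevation change = 4 * 50 = 200 m
slope = 200 / 497 * 100 = 40.2%

40.2%


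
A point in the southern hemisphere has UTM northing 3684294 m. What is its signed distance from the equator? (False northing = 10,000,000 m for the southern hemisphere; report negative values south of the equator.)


For southern: actual = 3684294 - 10000000 = -6315706 m

-6315706 m


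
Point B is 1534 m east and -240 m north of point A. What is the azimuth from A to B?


az = atan2(1534, -240) = 98.9 deg
adjusted to 0-360: 98.9 degrees

98.9 degrees


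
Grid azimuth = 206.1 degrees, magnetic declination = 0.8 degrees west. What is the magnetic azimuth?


magnetic azimuth = grid azimuth - declination (east +ve)
mag_az = 206.1 - -0.8 = 206.9 degrees

206.9 degrees


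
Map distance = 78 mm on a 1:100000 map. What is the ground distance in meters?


ground = 78 mm * 100000 / 1000 = 7800.0 m

7800.0 m


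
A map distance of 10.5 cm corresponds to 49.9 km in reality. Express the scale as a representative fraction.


ground = 49.9 km = 4990000 cm; RF denominator = ground / map = 4990000 / 10.5 ≈ 475238; RF = 1:475238

1:475238


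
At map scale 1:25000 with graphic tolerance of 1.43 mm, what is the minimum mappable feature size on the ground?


ground = 1.43 mm * 25000 / 1000 = 35.75 m

35.75 m


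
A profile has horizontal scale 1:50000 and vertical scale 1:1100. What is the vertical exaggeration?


VE = horizontal_scale / vertical_scale = 50000 / 1100 ≈ 45.5

45.5x


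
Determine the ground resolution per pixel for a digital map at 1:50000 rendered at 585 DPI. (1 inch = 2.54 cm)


pixel_cm = 2.54 / 585 ≈ 0.004342 cm
ground = pixel_cm * 50000 / 100 = 2.54 * 50000 / (585 * 100) = 127000 / 58500 ≈ 2.17 m

2.17 m


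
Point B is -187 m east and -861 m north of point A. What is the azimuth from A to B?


az = atan2(-187, -861) = -167.7 deg
adjusted to 0-360: 192.3 degrees

192.3 degrees


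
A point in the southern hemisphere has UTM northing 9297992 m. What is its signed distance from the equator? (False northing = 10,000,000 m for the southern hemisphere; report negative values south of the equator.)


For southern: actual = 9297992 - 10000000 = -702008 m

-702008 m


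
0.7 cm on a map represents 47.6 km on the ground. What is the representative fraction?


ground = 47.6 km = 4760000 cm; RF denominator = ground / map = 4760000 / 0.7 = 6800000; RF = 1:6800000

1:6800000


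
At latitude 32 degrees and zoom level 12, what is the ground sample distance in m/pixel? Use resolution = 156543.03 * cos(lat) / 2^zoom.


res = 156543.03 * cos(32) / 2^12 = 156543.03 * 0.8480481 / 4096 = 32.41 m/pixel

32.41 m/pixel


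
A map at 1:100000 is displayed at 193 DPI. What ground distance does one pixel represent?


pixel_cm = 2.54 / 193 ≈ 0.013161 cm
ground = pixel_cm * 100000 / 100 = 2.54 * 100000 / (193 * 100) = 254000 / 19300 ≈ 13.16 m

13.16 m


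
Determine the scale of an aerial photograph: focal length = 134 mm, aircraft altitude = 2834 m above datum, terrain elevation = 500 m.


scale = f / (H - h) = 134 mm / 2334 m = 134 / 2334000 = 1:17418

1:17418


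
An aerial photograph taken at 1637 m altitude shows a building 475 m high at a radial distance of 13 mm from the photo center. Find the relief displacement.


d = h * r / H = 475 * 13 / 1637 = 3.77 mm

3.77 mm


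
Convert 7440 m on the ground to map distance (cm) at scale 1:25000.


map_cm = 7440 * 100 / 25000 = 29.76 cm

29.76 cm


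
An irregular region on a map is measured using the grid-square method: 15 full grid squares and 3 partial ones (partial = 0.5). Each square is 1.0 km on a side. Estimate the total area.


effective squares = 15 + 3 * 0.5 = 16.5
area = 16.5 * 1.0 = 16.5 km^2

16.5 km^2


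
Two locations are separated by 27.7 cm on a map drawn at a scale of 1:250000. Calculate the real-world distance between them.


ground = 27.7 cm * 250000 / 100 = 69250.0 m = 69.25 km

69.25 km


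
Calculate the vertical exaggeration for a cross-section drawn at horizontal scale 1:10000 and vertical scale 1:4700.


VE = horizontal_scale / vertical_scale = 10000 / 4700 ≈ 2.1

2.1x


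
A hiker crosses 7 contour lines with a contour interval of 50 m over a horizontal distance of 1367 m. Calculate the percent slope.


elevation change = 7 * 50 = 350 m
slope = 350 / 1367 * 100 = 25.6%

25.6%


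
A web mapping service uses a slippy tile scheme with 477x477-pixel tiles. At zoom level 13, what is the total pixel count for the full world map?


tiles per axis = 2^13 = 8192
total tiles = 8192^2 = 67108864
pixels per axis = 8192 * 477 = 3907584
total pixels = 3907584^2 = 15269212717056

15269212717056 pixels


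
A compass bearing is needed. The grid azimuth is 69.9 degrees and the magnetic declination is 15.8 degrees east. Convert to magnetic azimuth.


magnetic azimuth = grid azimuth - declination (east +ve)
mag_az = 69.9 - 15.8 = 54.1 degrees

54.1 degrees


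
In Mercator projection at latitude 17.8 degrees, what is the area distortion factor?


area_distortion = 1/cos^2(17.8) = 1.103

1.103


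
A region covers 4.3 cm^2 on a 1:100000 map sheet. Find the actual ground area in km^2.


ground_area = 4.3 * (100000/100)^2 = 4300000.0 m^2 = 4.3 km^2

4.3 km^2


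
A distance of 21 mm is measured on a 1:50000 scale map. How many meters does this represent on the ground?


ground = 21 mm * 50000 / 1000 = 1050.0 m

1050.0 m


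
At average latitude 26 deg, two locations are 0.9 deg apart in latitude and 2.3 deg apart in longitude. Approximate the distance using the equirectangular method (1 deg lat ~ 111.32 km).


dlat_km = 0.9 * 111.32 = 100.188
dlon_km = 2.3 * 111.32 * cos(26) ≈ 230.124
dist = sqrt(100.188^2 + 230.124^2) ≈ 251.0 km

251.0 km


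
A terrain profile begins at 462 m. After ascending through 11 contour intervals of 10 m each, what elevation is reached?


elevation = 462 + 11 * 10 = 572 m

572 m


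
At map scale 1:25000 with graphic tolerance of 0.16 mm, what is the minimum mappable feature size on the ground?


ground = 0.16 mm * 25000 / 1000 = 4.0 m

4.0 m


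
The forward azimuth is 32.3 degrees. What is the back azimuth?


back azimuth = (32.3 + 180) mod 360 = 212.3 degrees

212.3 degrees


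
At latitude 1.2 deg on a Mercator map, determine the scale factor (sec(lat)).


SF = 1 / cos(1.2) = 1 / 0.999781 = 1.0

1.0


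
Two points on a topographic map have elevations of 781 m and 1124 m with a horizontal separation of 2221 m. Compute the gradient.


gradient = (1124 - 781) / 2221 = 343 / 2221 = 0.1544

0.1544


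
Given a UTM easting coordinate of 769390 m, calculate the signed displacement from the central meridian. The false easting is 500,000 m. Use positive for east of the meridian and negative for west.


displacement = 769390 - 500000 = 269390 m

269390 m


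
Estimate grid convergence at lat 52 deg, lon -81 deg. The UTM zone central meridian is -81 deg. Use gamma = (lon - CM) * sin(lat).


gamma = (-81 - -81) * sin(52) = 0 * 0.788011 = 0.0 degrees

0.0 degrees


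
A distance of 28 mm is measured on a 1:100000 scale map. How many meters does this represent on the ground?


ground = 28 mm * 100000 / 1000 = 2800.0 m

2800.0 m


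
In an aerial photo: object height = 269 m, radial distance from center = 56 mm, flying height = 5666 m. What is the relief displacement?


d = h * r / H = 269 * 56 / 5666 = 2.66 mm

2.66 mm


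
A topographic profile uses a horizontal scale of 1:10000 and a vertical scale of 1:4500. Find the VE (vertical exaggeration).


VE = horizontal_scale / vertical_scale = 10000 / 4500 ≈ 2.2

2.2x


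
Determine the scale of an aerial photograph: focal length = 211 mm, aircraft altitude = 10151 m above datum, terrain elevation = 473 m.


scale = f / (H - h) = 211 mm / 9678 m = 211 / 9678000 = 1:45867

1:45867


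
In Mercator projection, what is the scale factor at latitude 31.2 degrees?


SF = 1 / cos(31.2) = 1 / 0.855364 = 1.169

1.169


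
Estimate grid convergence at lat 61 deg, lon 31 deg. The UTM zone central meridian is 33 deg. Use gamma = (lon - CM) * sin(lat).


gamma = (31 - 33) * sin(61) = -2 * 0.87462 = -1.749 degrees

-1.749 degrees


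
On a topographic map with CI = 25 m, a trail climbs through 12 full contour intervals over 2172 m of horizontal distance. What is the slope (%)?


elevation change = 12 * 25 = 300 m
slope = 300 / 2172 * 100 = 13.8%

13.8%


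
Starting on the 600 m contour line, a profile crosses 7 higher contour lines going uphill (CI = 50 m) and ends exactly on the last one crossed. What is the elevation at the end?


elevation = 600 + 7 * 50 = 950 m

950 m


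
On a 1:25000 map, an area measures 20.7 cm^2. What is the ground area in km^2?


ground_area = 20.7 * (25000/100)^2 = 1293750.0 m^2 = 1.29375 km^2 ≈ 1.294 km^2

1.294 km^2


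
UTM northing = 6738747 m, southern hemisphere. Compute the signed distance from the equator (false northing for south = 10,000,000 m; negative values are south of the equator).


For southern: actual = 6738747 - 10000000 = -3261253 m

-3261253 m


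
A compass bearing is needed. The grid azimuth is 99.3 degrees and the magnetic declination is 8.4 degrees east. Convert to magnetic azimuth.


magnetic azimuth = grid azimuth - declination (east +ve)
mag_az = 99.3 - 8.4 = 90.9 degrees

90.9 degrees


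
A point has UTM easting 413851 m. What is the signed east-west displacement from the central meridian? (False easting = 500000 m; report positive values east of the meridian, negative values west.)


displacement = 413851 - 500000 = -86149 m

-86149 m


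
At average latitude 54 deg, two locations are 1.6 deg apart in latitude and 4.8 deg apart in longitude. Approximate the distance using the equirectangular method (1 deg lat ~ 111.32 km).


dlat_km = 1.6 * 111.32 = 178.112
dlon_km = 4.8 * 111.32 * cos(54) ≈ 314.075
dist = sqrt(178.112^2 + 314.075^2) ≈ 361.1 km

361.1 km


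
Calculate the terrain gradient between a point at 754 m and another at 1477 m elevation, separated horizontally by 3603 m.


gradient = (1477 - 754) / 3603 = 723 / 3603 = 0.2007

0.2007


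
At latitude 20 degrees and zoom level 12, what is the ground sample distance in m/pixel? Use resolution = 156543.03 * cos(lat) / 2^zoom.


res = 156543.03 * cos(20) / 2^12 = 156543.03 * 0.93969262 / 4096 = 35.91 m/pixel

35.91 m/pixel


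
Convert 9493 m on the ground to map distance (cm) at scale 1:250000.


map_cm = 9493 * 100 / 250000 = 3.7972 cm ≈ 3.8 cm

3.8 cm


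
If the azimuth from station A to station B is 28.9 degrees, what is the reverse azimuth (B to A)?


back azimuth = (28.9 + 180) mod 360 = 208.9 degrees

208.9 degrees


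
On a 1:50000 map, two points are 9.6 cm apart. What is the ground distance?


ground = 9.6 cm * 50000 / 100 = 4800.0 m = 4.8 km

4.8 km


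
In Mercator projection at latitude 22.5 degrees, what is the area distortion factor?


area_distortion = 1/cos^2(22.5) = 1.172

1.172


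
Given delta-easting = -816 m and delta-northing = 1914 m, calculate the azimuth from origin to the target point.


az = atan2(-816, 1914) = -23.1 deg
adjusted to 0-360: 336.9 degrees

336.9 degrees


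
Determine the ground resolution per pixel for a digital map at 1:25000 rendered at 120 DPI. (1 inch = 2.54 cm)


pixel_cm = 2.54 / 120 ≈ 0.021167 cm
ground = pixel_cm * 25000 / 100 = 2.54 * 25000 / (120 * 100) = 63500 / 12000 ≈ 5.29 m

5.29 m


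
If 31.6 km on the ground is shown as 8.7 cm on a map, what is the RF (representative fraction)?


ground = 31.6 km = 3160000 cm; RF denominator = ground / map = 3160000 / 8.7 ≈ 363218; RF = 1:363218

1:363218


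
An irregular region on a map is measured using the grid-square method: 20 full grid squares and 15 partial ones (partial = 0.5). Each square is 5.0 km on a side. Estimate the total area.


effective squares = 20 + 15 * 0.5 = 27.5
area = 27.5 * 25.0 = 687.5 km^2

687.5 km^2


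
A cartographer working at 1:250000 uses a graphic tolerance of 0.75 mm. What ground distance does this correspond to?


ground = 0.75 mm * 250000 / 1000 = 187.5 m

187.5 m


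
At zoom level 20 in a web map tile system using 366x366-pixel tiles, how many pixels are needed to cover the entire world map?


tiles per axis = 2^20 = 1048576
total tiles = 1048576^2 = 1099511627776
pixels per axis = 1048576 * 366 = 383778816
total pixels = 383778816^2 = 147286179610361856

147286179610361856 pixels


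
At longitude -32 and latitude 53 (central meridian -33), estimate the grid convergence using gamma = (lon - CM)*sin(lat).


gamma = (-32 - -33) * sin(53) = 1 * 0.798636 = 0.799 degrees

0.799 degrees


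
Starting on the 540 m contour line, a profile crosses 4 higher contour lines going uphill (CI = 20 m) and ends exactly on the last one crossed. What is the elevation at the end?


elevation = 540 + 4 * 20 = 620 m

620 m


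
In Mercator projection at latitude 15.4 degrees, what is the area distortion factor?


area_distortion = 1/cos^2(15.4) = 1.076

1.076


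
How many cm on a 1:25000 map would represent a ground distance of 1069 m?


map_cm = 1069 * 100 / 25000 = 4.276 cm ≈ 4.28 cm

4.28 cm


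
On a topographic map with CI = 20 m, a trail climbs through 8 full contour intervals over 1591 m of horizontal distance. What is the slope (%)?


elevation change = 8 * 20 = 160 m
slope = 160 / 1591 * 100 = 10.1%

10.1%


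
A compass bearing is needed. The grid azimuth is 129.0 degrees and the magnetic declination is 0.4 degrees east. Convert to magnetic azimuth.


magnetic azimuth = grid azimuth - declination (east +ve)
mag_az = 129.0 - 0.4 = 128.6 degrees

128.6 degrees


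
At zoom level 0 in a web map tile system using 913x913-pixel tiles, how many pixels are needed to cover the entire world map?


tiles per axis = 2^0 = 1
total tiles = 1^2 = 1
pixels per axis = 1 * 913 = 913
total pixels = 913^2 = 833569

833569 pixels


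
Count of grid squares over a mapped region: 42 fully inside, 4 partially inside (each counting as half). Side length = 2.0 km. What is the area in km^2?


effective squares = 42 + 4 * 0.5 = 44.0
area = 44.0 * 4.0 = 176.0 km^2

176.0 km^2


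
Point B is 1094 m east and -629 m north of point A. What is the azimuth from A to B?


az = atan2(1094, -629) = 119.9 deg
adjusted to 0-360: 119.9 degrees

119.9 degrees


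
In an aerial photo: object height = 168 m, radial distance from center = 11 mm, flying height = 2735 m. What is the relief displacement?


d = h * r / H = 168 * 11 / 2735 = 0.68 mm

0.68 mm


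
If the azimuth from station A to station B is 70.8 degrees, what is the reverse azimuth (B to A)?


back azimuth = (70.8 + 180) mod 360 = 250.8 degrees

250.8 degrees


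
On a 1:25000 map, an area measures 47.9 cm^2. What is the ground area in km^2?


ground_area = 47.9 * (25000/100)^2 = 2993750.0 m^2 = 2.99375 km^2 ≈ 2.994 km^2

2.994 km^2


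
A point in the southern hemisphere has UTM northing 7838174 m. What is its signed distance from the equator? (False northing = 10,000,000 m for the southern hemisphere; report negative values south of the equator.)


For southern: actual = 7838174 - 10000000 = -2161826 m

-2161826 m


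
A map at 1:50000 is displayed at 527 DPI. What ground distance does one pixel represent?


pixel_cm = 2.54 / 527 ≈ 0.00482 cm
ground = pixel_cm * 50000 / 100 = 2.54 * 50000 / (527 * 100) = 127000 / 52700 ≈ 2.41 m

2.41 m


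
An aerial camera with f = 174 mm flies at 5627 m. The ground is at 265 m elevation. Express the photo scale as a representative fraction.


scale = f / (H - h) = 174 mm / 5362 m = 174 / 5362000 = 1:30816

1:30816


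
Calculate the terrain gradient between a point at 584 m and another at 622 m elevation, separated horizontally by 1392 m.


gradient = (622 - 584) / 1392 = 38 / 1392 = 0.0273

0.0273


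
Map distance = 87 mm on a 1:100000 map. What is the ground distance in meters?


ground = 87 mm * 100000 / 1000 = 8700.0 m

8700.0 m


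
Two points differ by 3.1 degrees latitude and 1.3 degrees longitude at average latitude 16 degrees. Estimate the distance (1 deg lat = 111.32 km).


dlat_km = 3.1 * 111.32 = 345.092
dlon_km = 1.3 * 111.32 * cos(16) ≈ 139.11
dist = sqrt(345.092^2 + 139.11^2) ≈ 372.1 km

372.1 km


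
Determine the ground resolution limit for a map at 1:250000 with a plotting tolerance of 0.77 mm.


ground = 0.77 mm * 250000 / 1000 = 192.5 m

192.5 m


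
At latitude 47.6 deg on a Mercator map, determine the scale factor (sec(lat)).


SF = 1 / cos(47.6) = 1 / 0.674302 = 1.483

1.483


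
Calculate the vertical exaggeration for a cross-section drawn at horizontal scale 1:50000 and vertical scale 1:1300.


VE = horizontal_scale / vertical_scale = 50000 / 1300 ≈ 38.5

38.5x


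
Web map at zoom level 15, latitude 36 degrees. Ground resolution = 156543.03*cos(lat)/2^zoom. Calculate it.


res = 156543.03 * cos(36) / 2^15 = 156543.03 * 0.80901699 / 32768 = 3.86 m/pixel

3.86 m/pixel


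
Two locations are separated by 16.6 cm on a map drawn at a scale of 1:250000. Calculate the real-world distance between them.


ground = 16.6 cm * 250000 / 100 = 41500.0 m = 41.5 km

41.5 km


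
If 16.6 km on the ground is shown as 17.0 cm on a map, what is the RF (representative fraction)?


ground = 16.6 km = 1660000 cm; RF denominator = ground / map = 1660000 / 17.0 ≈ 97647; RF = 1:97647

1:97647


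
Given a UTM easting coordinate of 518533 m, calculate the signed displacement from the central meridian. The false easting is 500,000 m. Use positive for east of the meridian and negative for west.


displacement = 518533 - 500000 = 18533 m

18533 m


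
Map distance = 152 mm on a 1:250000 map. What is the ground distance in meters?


ground = 152 mm * 250000 / 1000 = 38000.0 m

38000.0 m


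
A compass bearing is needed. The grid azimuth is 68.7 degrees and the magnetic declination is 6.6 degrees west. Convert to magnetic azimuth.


magnetic azimuth = grid azimuth - declination (east +ve)
mag_az = 68.7 - -6.6 = 75.3 degrees

75.3 degrees


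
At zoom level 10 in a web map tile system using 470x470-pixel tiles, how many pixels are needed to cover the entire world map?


tiles per axis = 2^10 = 1024
total tiles = 1024^2 = 1048576
pixels per axis = 1024 * 470 = 481280
total pixels = 481280^2 = 231630438400

231630438400 pixels


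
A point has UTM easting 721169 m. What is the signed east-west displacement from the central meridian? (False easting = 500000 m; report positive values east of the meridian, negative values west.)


displacement = 721169 - 500000 = 221169 m

221169 m


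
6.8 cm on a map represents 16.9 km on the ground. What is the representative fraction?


ground = 16.9 km = 1690000 cm; RF denominator = ground / map = 1690000 / 6.8 ≈ 248529; RF = 1:248529

1:248529


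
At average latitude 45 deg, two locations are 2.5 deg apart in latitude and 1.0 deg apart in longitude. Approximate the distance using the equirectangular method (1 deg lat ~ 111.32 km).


dlat_km = 2.5 * 111.32 = 278.3
dlon_km = 1.0 * 111.32 * cos(45) ≈ 78.715
dist = sqrt(278.3^2 + 78.715^2) ≈ 289.2 km

289.2 km


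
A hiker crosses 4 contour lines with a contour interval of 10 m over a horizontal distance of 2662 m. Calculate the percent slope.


elevation change = 4 * 10 = 40 m
slope = 40 / 2662 * 100 = 1.5%

1.5%


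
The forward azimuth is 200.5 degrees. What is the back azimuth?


back azimuth = (200.5 + 180) mod 360 = 20.5 degrees

20.5 degrees


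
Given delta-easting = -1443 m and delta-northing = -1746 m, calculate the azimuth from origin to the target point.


az = atan2(-1443, -1746) = -140.4 deg
adjusted to 0-360: 219.6 degrees

219.6 degrees


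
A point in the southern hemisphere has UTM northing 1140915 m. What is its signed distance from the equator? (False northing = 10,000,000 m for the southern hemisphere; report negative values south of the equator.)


For southern: actual = 1140915 - 10000000 = -8859085 m

-8859085 m


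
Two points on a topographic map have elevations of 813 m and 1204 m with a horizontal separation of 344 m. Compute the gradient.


gradient = (1204 - 813) / 344 = 391 / 344 = 1.1366

1.1366


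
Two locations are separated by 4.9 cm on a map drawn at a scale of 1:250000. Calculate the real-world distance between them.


ground = 4.9 cm * 250000 / 100 = 12250.0 m = 12.25 km

12.25 km


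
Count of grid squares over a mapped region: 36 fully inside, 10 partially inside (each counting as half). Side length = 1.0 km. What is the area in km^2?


effective squares = 36 + 10 * 0.5 = 41.0
area = 41.0 * 1.0 = 41.0 km^2

41.0 km^2


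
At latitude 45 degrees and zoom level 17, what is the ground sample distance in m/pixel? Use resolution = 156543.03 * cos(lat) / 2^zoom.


res = 156543.03 * cos(45) / 2^17 = 156543.03 * 0.70710678 / 131072 = 0.84 m/pixel

0.84 m/pixel


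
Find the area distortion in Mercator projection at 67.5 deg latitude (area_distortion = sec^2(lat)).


area_distortion = 1/cos^2(67.5) = 6.828

6.828


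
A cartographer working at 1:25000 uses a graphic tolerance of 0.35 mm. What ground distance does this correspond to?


ground = 0.35 mm * 25000 / 1000 = 8.75 m

8.75 m


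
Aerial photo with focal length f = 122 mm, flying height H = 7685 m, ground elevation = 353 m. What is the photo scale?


scale = f / (H - h) = 122 mm / 7332 m = 122 / 7332000 = 1:60098

1:60098


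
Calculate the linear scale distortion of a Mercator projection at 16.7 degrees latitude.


SF = 1 / cos(16.7) = 1 / 0.957822 = 1.044

1.044


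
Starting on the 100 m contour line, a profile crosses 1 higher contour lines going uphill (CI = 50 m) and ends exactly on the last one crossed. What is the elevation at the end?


elevation = 100 + 1 * 50 = 150 m

150 m


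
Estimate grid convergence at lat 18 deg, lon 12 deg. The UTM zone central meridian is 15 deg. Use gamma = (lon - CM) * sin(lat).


gamma = (12 - 15) * sin(18) = -3 * 0.309017 = -0.927 degrees

-0.927 degrees


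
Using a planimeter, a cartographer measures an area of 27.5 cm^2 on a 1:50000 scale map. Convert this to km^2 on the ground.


ground_area = 27.5 * (50000/100)^2 = 6875000.0 m^2 = 6.875 km^2

6.875 km^2


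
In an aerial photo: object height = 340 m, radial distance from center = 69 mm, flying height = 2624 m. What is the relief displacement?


d = h * r / H = 340 * 69 / 2624 = 8.94 mm

8.94 mm


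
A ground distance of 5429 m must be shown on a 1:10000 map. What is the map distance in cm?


map_cm = 5429 * 100 / 10000 = 54.29 cm

54.29 cm


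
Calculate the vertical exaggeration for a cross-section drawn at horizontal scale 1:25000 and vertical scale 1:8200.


VE = horizontal_scale / vertical_scale = 25000 / 8200 ≈ 3.0

3.0x


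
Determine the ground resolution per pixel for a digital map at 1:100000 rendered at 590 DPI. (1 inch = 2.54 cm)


pixel_cm = 2.54 / 590 ≈ 0.004305 cm
ground = pixel_cm * 100000 / 100 = 2.54 * 100000 / (590 * 100) = 254000 / 59000 ≈ 4.31 m

4.31 m


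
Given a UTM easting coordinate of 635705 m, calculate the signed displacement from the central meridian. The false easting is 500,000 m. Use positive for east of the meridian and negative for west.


displacement = 635705 - 500000 = 135705 m

135705 m


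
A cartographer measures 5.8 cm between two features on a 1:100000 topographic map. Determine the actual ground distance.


ground = 5.8 cm * 100000 / 100 = 5800.0 m = 5.8 km

5.8 km


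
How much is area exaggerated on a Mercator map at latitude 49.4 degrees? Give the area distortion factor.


area_distortion = 1/cos^2(49.4) = 2.361

2.361


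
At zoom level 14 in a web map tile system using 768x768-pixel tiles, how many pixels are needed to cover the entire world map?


tiles per axis = 2^14 = 16384
total tiles = 16384^2 = 268435456
pixels per axis = 16384 * 768 = 12582912
total pixels = 12582912^2 = 158329674399744

158329674399744 pixels


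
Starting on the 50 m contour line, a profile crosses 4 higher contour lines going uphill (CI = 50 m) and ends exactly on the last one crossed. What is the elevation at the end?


elevation = 50 + 4 * 50 = 250 m

250 m


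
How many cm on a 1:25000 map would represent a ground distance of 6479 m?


map_cm = 6479 * 100 / 25000 = 25.916 cm ≈ 25.92 cm

25.92 cm


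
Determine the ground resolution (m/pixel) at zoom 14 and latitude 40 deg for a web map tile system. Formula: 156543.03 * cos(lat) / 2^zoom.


res = 156543.03 * cos(40) / 2^14 = 156543.03 * 0.76604444 / 16384 = 7.32 m/pixel

7.32 m/pixel


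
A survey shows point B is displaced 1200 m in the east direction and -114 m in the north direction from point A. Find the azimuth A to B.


az = atan2(1200, -114) = 95.4 deg
adjusted to 0-360: 95.4 degrees

95.4 degrees


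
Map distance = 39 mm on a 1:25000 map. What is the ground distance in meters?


ground = 39 mm * 25000 / 1000 = 975.0 m

975.0 m


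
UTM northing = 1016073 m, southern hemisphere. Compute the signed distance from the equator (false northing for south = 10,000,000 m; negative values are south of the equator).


For southern: actual = 1016073 - 10000000 = -8983927 m

-8983927 m


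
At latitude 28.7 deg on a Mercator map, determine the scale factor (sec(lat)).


SF = 1 / cos(28.7) = 1 / 0.877146 = 1.14

1.14


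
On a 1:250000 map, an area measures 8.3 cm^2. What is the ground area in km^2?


ground_area = 8.3 * (250000/100)^2 = 51875000.0 m^2 = 51.875 km^2

51.875 km^2


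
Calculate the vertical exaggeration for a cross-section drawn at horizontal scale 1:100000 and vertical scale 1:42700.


VE = horizontal_scale / vertical_scale = 100000 / 42700 ≈ 2.3

2.3x


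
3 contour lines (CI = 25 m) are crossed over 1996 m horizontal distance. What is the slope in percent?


elevation change = 3 * 25 = 75 m
slope = 75 / 1996 * 100 = 3.8%

3.8%


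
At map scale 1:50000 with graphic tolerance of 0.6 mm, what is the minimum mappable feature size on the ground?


ground = 0.6 mm * 50000 / 1000 = 30.0 m

30.0 m


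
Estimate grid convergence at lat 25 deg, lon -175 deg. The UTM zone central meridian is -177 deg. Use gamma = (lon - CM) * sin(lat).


gamma = (-175 - -177) * sin(25) = 2 * 0.422618 = 0.845 degrees

0.845 degrees


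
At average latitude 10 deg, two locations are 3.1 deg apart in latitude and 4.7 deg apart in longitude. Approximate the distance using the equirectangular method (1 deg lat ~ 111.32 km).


dlat_km = 3.1 * 111.32 = 345.092
dlon_km = 4.7 * 111.32 * cos(10) ≈ 515.255
dist = sqrt(345.092^2 + 515.255^2) ≈ 620.1 km

620.1 km


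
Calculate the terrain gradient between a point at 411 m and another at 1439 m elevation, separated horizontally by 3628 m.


gradient = (1439 - 411) / 3628 = 1028 / 3628 = 0.2834

0.2834


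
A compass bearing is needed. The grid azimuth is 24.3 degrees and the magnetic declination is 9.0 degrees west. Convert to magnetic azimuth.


magnetic azimuth = grid azimuth - declination (east +ve)
mag_az = 24.3 - -9.0 = 33.3 degrees

33.3 degrees
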